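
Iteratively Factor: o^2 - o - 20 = (o + 4)*(o - 5)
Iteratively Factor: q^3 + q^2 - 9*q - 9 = (q + 3)*(q^2 - 2*q - 3) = (q - 3)*(q + 3)*(q + 1)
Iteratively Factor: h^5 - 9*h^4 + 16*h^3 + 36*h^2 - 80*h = (h - 2)*(h^4 - 7*h^3 + 2*h^2 + 40*h) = (h - 2)*(h + 2)*(h^3 - 9*h^2 + 20*h) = (h - 5)*(h - 2)*(h + 2)*(h^2 - 4*h) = h*(h - 5)*(h - 2)*(h + 2)*(h - 4)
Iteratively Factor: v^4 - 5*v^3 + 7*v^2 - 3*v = (v)*(v^3 - 5*v^2 + 7*v - 3) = v*(v - 3)*(v^2 - 2*v + 1) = v*(v - 3)*(v - 1)*(v - 1)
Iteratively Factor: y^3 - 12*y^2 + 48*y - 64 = (y - 4)*(y^2 - 8*y + 16) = (y - 4)^2*(y - 4)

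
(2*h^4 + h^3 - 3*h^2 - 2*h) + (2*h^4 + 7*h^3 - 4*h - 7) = 4*h^4 + 8*h^3 - 3*h^2 - 6*h - 7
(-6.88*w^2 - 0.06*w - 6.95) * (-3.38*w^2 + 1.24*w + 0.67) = 23.2544*w^4 - 8.3284*w^3 + 18.807*w^2 - 8.6582*w - 4.6565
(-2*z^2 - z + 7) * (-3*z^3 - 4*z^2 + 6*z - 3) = 6*z^5 + 11*z^4 - 29*z^3 - 28*z^2 + 45*z - 21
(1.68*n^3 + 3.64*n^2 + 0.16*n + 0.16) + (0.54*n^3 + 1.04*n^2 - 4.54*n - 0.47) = 2.22*n^3 + 4.68*n^2 - 4.38*n - 0.31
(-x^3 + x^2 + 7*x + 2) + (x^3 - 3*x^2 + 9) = -2*x^2 + 7*x + 11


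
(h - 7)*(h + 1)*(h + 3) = h^3 - 3*h^2 - 25*h - 21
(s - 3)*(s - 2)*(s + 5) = s^3 - 19*s + 30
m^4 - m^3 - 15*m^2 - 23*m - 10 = (m - 5)*(m + 1)^2*(m + 2)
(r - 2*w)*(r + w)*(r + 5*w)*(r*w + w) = r^4*w + 4*r^3*w^2 + r^3*w - 7*r^2*w^3 + 4*r^2*w^2 - 10*r*w^4 - 7*r*w^3 - 10*w^4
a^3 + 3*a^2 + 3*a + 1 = (a + 1)^3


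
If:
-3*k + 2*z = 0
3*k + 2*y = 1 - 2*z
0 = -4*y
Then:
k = 1/6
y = 0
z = 1/4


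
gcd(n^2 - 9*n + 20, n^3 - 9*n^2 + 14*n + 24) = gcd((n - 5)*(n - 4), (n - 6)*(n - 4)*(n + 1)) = n - 4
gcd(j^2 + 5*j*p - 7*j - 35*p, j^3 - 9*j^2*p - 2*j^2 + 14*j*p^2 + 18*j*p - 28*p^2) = 1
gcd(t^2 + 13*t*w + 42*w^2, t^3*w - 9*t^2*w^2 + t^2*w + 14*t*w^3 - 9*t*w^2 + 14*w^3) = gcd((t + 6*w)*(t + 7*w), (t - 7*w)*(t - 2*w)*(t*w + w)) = 1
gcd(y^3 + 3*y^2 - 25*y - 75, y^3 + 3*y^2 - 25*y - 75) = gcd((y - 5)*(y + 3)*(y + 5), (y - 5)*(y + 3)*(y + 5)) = y^3 + 3*y^2 - 25*y - 75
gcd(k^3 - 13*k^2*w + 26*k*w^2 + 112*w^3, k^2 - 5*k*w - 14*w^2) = -k^2 + 5*k*w + 14*w^2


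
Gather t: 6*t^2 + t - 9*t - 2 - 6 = 6*t^2 - 8*t - 8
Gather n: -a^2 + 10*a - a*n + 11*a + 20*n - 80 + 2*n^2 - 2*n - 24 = -a^2 + 21*a + 2*n^2 + n*(18 - a) - 104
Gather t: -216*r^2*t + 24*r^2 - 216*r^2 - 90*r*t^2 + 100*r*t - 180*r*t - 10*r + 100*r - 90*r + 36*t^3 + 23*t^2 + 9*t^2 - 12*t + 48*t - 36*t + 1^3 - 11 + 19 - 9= -192*r^2 + 36*t^3 + t^2*(32 - 90*r) + t*(-216*r^2 - 80*r)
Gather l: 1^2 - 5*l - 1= -5*l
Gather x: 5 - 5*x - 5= -5*x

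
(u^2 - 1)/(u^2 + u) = (u - 1)/u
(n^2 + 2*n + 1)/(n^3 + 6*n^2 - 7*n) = (n^2 + 2*n + 1)/(n*(n^2 + 6*n - 7))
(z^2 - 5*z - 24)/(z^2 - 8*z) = (z + 3)/z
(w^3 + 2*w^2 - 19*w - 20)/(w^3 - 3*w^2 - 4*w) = (w + 5)/w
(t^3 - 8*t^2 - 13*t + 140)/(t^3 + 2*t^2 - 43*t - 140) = (t - 5)/(t + 5)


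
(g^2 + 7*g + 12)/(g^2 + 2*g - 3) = (g + 4)/(g - 1)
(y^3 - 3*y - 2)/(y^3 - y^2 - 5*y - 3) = (y - 2)/(y - 3)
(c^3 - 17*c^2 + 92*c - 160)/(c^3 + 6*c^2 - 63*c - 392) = (c^2 - 9*c + 20)/(c^2 + 14*c + 49)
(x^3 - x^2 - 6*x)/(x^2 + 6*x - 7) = x*(x^2 - x - 6)/(x^2 + 6*x - 7)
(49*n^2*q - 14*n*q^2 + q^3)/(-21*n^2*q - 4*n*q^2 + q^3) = (-7*n + q)/(3*n + q)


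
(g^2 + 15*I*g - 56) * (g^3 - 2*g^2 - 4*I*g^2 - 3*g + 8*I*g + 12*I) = g^5 - 2*g^4 + 11*I*g^4 + g^3 - 22*I*g^3 - 8*g^2 + 191*I*g^2 - 12*g - 448*I*g - 672*I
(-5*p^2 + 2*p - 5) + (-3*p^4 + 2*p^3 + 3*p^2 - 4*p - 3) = -3*p^4 + 2*p^3 - 2*p^2 - 2*p - 8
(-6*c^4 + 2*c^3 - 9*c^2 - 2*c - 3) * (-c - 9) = 6*c^5 + 52*c^4 - 9*c^3 + 83*c^2 + 21*c + 27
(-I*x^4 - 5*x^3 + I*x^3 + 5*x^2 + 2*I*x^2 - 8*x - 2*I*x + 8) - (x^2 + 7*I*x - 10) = -I*x^4 - 5*x^3 + I*x^3 + 4*x^2 + 2*I*x^2 - 8*x - 9*I*x + 18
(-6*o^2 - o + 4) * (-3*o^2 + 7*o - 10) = 18*o^4 - 39*o^3 + 41*o^2 + 38*o - 40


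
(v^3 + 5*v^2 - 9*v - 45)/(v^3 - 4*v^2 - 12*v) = (-v^3 - 5*v^2 + 9*v + 45)/(v*(-v^2 + 4*v + 12))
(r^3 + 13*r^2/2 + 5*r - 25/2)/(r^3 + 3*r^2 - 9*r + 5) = (r + 5/2)/(r - 1)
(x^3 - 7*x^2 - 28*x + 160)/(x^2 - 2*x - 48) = (x^2 + x - 20)/(x + 6)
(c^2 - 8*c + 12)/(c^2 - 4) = (c - 6)/(c + 2)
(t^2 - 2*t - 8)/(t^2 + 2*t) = (t - 4)/t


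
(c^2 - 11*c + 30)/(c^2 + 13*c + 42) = (c^2 - 11*c + 30)/(c^2 + 13*c + 42)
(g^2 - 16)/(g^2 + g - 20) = (g + 4)/(g + 5)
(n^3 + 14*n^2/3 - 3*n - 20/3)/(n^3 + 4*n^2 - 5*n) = (3*n^2 - n - 4)/(3*n*(n - 1))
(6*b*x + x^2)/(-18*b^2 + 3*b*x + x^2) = x/(-3*b + x)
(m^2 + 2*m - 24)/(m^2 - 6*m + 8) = (m + 6)/(m - 2)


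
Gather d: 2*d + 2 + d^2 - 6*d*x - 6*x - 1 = d^2 + d*(2 - 6*x) - 6*x + 1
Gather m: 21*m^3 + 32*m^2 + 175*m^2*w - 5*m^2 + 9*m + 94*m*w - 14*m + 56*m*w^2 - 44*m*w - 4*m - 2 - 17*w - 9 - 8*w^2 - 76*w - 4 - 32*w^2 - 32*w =21*m^3 + m^2*(175*w + 27) + m*(56*w^2 + 50*w - 9) - 40*w^2 - 125*w - 15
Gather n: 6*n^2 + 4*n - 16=6*n^2 + 4*n - 16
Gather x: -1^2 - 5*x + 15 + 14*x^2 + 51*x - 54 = 14*x^2 + 46*x - 40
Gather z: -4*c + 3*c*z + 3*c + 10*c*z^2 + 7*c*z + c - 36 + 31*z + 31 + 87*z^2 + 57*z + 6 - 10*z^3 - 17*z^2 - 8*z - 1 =-10*z^3 + z^2*(10*c + 70) + z*(10*c + 80)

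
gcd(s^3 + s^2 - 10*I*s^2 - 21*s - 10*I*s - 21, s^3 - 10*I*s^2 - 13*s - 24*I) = s - 3*I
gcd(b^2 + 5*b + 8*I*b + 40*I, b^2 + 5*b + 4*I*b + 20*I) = b + 5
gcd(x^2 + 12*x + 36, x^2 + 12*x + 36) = x^2 + 12*x + 36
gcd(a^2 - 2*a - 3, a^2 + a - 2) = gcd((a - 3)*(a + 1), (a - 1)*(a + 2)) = 1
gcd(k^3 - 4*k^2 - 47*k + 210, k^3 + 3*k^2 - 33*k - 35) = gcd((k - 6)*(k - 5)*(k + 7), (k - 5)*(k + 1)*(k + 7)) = k^2 + 2*k - 35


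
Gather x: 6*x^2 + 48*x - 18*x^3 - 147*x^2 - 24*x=-18*x^3 - 141*x^2 + 24*x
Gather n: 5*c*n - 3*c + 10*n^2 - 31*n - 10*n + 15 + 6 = -3*c + 10*n^2 + n*(5*c - 41) + 21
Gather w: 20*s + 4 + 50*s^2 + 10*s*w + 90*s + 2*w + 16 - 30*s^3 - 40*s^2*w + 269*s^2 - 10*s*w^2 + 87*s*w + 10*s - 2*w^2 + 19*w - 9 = -30*s^3 + 319*s^2 + 120*s + w^2*(-10*s - 2) + w*(-40*s^2 + 97*s + 21) + 11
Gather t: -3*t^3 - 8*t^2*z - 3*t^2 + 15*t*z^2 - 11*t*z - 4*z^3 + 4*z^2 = -3*t^3 + t^2*(-8*z - 3) + t*(15*z^2 - 11*z) - 4*z^3 + 4*z^2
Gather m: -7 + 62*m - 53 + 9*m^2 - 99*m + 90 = 9*m^2 - 37*m + 30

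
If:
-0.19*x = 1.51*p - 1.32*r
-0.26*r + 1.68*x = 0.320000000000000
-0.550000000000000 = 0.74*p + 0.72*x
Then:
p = -0.79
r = -0.90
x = 0.05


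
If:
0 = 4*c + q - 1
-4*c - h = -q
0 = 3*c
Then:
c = 0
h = 1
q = 1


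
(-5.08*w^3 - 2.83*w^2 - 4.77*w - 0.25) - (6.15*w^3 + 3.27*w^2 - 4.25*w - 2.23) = -11.23*w^3 - 6.1*w^2 - 0.52*w + 1.98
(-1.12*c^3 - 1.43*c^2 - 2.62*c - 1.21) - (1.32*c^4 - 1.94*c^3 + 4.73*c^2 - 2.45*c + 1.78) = -1.32*c^4 + 0.82*c^3 - 6.16*c^2 - 0.17*c - 2.99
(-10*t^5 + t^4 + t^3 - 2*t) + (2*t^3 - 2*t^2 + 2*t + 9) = -10*t^5 + t^4 + 3*t^3 - 2*t^2 + 9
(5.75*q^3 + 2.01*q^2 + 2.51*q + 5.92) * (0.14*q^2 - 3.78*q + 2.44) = 0.805*q^5 - 21.4536*q^4 + 6.7836*q^3 - 3.7546*q^2 - 16.2532*q + 14.4448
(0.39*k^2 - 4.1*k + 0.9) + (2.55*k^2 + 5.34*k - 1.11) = 2.94*k^2 + 1.24*k - 0.21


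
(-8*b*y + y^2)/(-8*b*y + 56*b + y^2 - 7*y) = y/(y - 7)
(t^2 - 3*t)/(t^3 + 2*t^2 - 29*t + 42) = t/(t^2 + 5*t - 14)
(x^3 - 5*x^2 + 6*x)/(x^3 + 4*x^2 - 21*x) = (x - 2)/(x + 7)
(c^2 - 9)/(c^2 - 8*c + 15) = (c + 3)/(c - 5)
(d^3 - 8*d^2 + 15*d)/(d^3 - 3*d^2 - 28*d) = (-d^2 + 8*d - 15)/(-d^2 + 3*d + 28)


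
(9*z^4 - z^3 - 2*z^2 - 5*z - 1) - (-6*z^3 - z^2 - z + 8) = 9*z^4 + 5*z^3 - z^2 - 4*z - 9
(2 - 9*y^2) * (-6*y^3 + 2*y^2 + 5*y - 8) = 54*y^5 - 18*y^4 - 57*y^3 + 76*y^2 + 10*y - 16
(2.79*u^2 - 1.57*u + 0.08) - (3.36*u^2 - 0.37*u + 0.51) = -0.57*u^2 - 1.2*u - 0.43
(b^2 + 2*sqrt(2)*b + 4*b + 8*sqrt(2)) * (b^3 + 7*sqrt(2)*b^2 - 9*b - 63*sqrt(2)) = b^5 + 4*b^4 + 9*sqrt(2)*b^4 + 19*b^3 + 36*sqrt(2)*b^3 - 81*sqrt(2)*b^2 + 76*b^2 - 324*sqrt(2)*b - 252*b - 1008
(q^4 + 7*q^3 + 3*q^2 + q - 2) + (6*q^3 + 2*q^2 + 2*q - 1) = q^4 + 13*q^3 + 5*q^2 + 3*q - 3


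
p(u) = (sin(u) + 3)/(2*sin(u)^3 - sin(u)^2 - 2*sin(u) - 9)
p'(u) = (sin(u) + 3)*(-6*sin(u)^2*cos(u) + 2*sin(u)*cos(u) + 2*cos(u))/(2*sin(u)^3 - sin(u)^2 - 2*sin(u) - 9)^2 + cos(u)/(2*sin(u)^3 - sin(u)^2 - 2*sin(u) - 9)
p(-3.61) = -0.35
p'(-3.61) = 0.04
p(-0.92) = -0.24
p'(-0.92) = -0.12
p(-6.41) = -0.33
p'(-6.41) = -0.05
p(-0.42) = -0.31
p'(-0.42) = -0.10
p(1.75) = -0.40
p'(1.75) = 0.03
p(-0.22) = -0.32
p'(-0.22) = -0.07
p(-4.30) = -0.39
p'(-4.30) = 0.06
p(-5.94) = -0.34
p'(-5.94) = -0.03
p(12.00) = -0.29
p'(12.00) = -0.12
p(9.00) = -0.35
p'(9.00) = 0.03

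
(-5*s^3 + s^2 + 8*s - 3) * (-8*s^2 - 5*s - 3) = 40*s^5 + 17*s^4 - 54*s^3 - 19*s^2 - 9*s + 9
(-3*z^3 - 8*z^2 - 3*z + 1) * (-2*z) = 6*z^4 + 16*z^3 + 6*z^2 - 2*z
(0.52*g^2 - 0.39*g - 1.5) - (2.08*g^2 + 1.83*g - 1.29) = -1.56*g^2 - 2.22*g - 0.21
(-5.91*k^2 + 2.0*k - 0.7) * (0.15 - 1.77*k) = 10.4607*k^3 - 4.4265*k^2 + 1.539*k - 0.105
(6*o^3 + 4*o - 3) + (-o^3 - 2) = 5*o^3 + 4*o - 5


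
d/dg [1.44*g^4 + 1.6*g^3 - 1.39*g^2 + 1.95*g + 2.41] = 5.76*g^3 + 4.8*g^2 - 2.78*g + 1.95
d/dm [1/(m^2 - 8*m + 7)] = 2*(4 - m)/(m^2 - 8*m + 7)^2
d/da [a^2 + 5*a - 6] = 2*a + 5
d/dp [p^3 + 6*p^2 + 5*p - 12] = 3*p^2 + 12*p + 5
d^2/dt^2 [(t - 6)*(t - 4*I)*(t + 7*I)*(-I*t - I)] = -12*I*t^2 + t*(18 + 30*I) - 30 - 44*I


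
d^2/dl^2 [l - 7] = 0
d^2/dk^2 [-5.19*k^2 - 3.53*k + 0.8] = -10.3800000000000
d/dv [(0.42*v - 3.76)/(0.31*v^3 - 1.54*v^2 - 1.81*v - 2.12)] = (-0.2604*v^3 + 4.1436*v^2 - 11.5808*v - 7.696)/(0.0961*v^6 - 0.9548*v^5 + 1.2494*v^4 + 4.2604*v^3 + 9.8057*v^2 + 7.6744*v + 4.4944)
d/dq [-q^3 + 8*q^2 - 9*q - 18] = -3*q^2 + 16*q - 9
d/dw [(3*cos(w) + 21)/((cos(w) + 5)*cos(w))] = 3*(sin(w) + 35*sin(w)/cos(w)^2 + 14*tan(w))/(cos(w) + 5)^2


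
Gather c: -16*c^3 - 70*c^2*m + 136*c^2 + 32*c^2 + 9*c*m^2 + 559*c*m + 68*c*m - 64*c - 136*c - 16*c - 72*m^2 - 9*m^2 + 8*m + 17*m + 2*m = -16*c^3 + c^2*(168 - 70*m) + c*(9*m^2 + 627*m - 216) - 81*m^2 + 27*m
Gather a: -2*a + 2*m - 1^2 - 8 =-2*a + 2*m - 9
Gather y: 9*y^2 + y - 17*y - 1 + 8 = 9*y^2 - 16*y + 7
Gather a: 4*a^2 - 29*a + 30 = 4*a^2 - 29*a + 30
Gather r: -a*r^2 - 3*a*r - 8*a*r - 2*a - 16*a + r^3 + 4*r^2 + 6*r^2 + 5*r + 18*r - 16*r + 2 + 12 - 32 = -18*a + r^3 + r^2*(10 - a) + r*(7 - 11*a) - 18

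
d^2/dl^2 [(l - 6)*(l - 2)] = 2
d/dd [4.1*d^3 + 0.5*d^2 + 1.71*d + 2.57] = 12.3*d^2 + 1.0*d + 1.71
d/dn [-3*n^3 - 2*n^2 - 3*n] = -9*n^2 - 4*n - 3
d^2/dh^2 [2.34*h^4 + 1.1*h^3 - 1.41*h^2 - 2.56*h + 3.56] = 28.08*h^2 + 6.6*h - 2.82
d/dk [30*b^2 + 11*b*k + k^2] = 11*b + 2*k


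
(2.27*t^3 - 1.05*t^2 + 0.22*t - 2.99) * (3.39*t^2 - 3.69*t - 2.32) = 7.6953*t^5 - 11.9358*t^4 - 0.6461*t^3 - 8.5119*t^2 + 10.5227*t + 6.9368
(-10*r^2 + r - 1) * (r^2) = -10*r^4 + r^3 - r^2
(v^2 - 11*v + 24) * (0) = 0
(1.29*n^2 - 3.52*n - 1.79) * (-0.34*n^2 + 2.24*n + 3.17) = -0.4386*n^4 + 4.0864*n^3 - 3.1869*n^2 - 15.168*n - 5.6743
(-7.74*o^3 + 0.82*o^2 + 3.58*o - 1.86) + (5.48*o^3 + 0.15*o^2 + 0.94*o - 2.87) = -2.26*o^3 + 0.97*o^2 + 4.52*o - 4.73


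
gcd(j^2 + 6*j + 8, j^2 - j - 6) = j + 2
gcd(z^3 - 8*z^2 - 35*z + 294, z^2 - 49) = z - 7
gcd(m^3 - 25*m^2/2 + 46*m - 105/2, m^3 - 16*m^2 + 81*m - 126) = m^2 - 10*m + 21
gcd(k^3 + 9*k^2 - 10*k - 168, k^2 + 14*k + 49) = k + 7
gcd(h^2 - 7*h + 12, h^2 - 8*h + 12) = 1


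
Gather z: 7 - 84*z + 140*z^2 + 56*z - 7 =140*z^2 - 28*z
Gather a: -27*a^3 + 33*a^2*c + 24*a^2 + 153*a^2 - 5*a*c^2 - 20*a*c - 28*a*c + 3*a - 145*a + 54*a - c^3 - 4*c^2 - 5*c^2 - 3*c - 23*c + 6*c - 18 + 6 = -27*a^3 + a^2*(33*c + 177) + a*(-5*c^2 - 48*c - 88) - c^3 - 9*c^2 - 20*c - 12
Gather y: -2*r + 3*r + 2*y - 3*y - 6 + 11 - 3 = r - y + 2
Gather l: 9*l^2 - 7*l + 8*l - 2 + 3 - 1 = 9*l^2 + l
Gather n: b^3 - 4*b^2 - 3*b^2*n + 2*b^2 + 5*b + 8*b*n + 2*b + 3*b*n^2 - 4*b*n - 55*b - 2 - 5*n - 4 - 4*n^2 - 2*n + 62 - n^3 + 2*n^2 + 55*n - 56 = b^3 - 2*b^2 - 48*b - n^3 + n^2*(3*b - 2) + n*(-3*b^2 + 4*b + 48)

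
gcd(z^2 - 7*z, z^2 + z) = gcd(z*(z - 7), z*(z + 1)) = z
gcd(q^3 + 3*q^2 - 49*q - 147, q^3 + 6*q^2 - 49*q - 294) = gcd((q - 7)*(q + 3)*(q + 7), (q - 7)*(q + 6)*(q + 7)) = q^2 - 49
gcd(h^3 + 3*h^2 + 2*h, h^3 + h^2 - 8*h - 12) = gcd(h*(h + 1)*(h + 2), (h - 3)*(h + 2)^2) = h + 2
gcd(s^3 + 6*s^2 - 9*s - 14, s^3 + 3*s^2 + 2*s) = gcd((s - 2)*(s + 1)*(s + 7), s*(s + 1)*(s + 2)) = s + 1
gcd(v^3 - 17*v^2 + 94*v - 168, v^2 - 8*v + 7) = v - 7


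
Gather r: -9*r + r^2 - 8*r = r^2 - 17*r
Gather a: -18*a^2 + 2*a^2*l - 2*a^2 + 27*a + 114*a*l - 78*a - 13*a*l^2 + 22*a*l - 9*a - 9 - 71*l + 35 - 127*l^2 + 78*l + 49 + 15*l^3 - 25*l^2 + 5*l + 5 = a^2*(2*l - 20) + a*(-13*l^2 + 136*l - 60) + 15*l^3 - 152*l^2 + 12*l + 80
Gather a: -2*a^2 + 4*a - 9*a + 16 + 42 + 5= -2*a^2 - 5*a + 63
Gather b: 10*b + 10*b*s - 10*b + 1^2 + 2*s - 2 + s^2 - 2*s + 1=10*b*s + s^2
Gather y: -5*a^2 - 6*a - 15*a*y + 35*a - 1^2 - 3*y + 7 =-5*a^2 + 29*a + y*(-15*a - 3) + 6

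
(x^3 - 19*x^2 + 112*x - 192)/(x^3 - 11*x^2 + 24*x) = (x - 8)/x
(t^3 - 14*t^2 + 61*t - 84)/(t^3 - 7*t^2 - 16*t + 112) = (t - 3)/(t + 4)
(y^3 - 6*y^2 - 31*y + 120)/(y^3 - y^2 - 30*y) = (y^2 - 11*y + 24)/(y*(y - 6))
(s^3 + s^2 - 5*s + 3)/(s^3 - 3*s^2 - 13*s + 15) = (s - 1)/(s - 5)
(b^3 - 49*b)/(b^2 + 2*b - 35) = b*(b - 7)/(b - 5)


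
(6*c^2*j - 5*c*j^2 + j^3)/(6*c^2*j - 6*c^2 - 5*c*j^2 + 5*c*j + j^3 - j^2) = j/(j - 1)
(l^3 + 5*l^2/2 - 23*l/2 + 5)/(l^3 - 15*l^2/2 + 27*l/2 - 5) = (l + 5)/(l - 5)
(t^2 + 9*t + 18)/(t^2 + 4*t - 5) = (t^2 + 9*t + 18)/(t^2 + 4*t - 5)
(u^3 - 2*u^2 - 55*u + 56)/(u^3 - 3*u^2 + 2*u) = (u^2 - u - 56)/(u*(u - 2))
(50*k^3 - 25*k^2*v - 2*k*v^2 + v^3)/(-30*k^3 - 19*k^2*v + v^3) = (-10*k^2 + 3*k*v + v^2)/(6*k^2 + 5*k*v + v^2)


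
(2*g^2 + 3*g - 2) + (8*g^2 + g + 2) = 10*g^2 + 4*g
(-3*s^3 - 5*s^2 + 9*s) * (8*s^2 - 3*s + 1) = -24*s^5 - 31*s^4 + 84*s^3 - 32*s^2 + 9*s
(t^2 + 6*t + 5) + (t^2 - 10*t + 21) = 2*t^2 - 4*t + 26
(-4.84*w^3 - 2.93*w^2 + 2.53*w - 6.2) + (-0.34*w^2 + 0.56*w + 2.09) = -4.84*w^3 - 3.27*w^2 + 3.09*w - 4.11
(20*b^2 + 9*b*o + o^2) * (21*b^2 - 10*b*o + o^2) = 420*b^4 - 11*b^3*o - 49*b^2*o^2 - b*o^3 + o^4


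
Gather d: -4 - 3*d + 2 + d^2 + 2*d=d^2 - d - 2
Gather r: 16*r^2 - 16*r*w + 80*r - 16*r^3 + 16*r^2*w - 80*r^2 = -16*r^3 + r^2*(16*w - 64) + r*(80 - 16*w)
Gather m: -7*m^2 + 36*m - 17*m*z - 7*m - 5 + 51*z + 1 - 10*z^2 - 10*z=-7*m^2 + m*(29 - 17*z) - 10*z^2 + 41*z - 4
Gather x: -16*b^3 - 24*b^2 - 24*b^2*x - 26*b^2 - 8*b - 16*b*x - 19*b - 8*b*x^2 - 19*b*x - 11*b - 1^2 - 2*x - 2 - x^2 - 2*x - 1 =-16*b^3 - 50*b^2 - 38*b + x^2*(-8*b - 1) + x*(-24*b^2 - 35*b - 4) - 4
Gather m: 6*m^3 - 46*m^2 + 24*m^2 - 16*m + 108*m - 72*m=6*m^3 - 22*m^2 + 20*m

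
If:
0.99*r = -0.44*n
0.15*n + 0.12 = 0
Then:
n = -0.80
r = 0.36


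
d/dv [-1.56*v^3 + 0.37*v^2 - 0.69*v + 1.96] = -4.68*v^2 + 0.74*v - 0.69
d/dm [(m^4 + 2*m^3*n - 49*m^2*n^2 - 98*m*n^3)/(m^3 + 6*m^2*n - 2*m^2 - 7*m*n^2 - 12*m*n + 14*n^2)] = (m^4 - 2*m^3*n - 4*m^3 + 19*m^2*n^2 + 16*m^2*n - 20*m*n^2 - 28*n^3)/(m^4 - 2*m^3*n - 4*m^3 + m^2*n^2 + 8*m^2*n + 4*m^2 - 4*m*n^2 - 8*m*n + 4*n^2)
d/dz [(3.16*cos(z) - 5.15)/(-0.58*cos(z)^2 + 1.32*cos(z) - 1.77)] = (-1.8328*cos(z)^2 + 5.974*cos(z) - 1.2048)*sin(z)/(0.3364*cos(z)^4 - 1.5312*cos(z)^3 + 3.7956*cos(z)^2 - 4.6728*cos(z) + 3.1329)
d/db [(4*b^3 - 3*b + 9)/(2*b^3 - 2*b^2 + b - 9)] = 2*(-4*b^4 + 10*b^3 - 84*b^2 + 18*b + 9)/(4*b^6 - 8*b^5 + 8*b^4 - 40*b^3 + 37*b^2 - 18*b + 81)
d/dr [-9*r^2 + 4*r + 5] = 4 - 18*r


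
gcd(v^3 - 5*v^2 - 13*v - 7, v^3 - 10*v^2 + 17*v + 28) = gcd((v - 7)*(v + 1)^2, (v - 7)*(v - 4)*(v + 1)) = v^2 - 6*v - 7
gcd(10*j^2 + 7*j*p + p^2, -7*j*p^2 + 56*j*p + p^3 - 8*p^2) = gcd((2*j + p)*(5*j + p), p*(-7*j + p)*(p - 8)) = 1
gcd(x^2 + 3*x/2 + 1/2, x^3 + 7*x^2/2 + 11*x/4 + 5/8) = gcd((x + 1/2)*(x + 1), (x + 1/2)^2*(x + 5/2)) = x + 1/2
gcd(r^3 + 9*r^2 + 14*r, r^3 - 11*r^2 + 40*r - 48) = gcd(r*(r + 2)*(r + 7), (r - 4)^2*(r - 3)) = 1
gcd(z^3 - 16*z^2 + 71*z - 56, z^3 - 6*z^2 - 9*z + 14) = z^2 - 8*z + 7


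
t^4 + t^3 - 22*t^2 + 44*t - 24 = (t - 2)^2*(t - 1)*(t + 6)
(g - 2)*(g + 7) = g^2 + 5*g - 14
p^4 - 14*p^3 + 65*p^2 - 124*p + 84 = (p - 7)*(p - 3)*(p - 2)^2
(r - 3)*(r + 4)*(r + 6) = r^3 + 7*r^2 - 6*r - 72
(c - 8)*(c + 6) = c^2 - 2*c - 48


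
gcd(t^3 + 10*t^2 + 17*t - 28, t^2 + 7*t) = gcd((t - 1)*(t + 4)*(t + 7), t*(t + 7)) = t + 7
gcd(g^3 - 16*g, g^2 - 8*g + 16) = g - 4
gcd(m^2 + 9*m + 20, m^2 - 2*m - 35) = m + 5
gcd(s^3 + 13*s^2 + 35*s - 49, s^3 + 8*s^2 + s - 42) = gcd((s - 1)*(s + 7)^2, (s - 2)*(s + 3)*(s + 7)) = s + 7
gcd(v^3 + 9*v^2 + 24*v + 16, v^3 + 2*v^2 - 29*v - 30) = v + 1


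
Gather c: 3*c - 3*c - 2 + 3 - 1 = 0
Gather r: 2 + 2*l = 2*l + 2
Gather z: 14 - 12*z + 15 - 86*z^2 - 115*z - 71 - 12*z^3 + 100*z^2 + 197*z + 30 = -12*z^3 + 14*z^2 + 70*z - 12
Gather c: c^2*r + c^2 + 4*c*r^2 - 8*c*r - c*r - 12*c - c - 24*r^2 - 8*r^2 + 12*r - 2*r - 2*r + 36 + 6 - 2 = c^2*(r + 1) + c*(4*r^2 - 9*r - 13) - 32*r^2 + 8*r + 40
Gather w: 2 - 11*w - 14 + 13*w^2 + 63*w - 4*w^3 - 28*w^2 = -4*w^3 - 15*w^2 + 52*w - 12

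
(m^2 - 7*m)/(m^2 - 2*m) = (m - 7)/(m - 2)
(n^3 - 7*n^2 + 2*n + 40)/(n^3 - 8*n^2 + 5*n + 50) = (n - 4)/(n - 5)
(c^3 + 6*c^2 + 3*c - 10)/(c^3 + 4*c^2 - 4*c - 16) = (c^2 + 4*c - 5)/(c^2 + 2*c - 8)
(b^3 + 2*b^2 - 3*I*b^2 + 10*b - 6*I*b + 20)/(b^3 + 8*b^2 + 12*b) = (b^2 - 3*I*b + 10)/(b*(b + 6))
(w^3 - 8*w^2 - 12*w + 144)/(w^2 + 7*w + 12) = (w^2 - 12*w + 36)/(w + 3)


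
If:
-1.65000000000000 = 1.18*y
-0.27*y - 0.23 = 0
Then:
No Solution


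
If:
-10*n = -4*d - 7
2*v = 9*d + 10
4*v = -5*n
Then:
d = -47/40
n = 23/100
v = -23/80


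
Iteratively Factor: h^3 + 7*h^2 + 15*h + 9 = (h + 3)*(h^2 + 4*h + 3) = (h + 3)^2*(h + 1)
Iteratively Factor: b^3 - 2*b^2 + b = (b - 1)*(b^2 - b) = (b - 1)^2*(b)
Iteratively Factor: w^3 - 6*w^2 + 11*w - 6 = (w - 1)*(w^2 - 5*w + 6) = (w - 2)*(w - 1)*(w - 3)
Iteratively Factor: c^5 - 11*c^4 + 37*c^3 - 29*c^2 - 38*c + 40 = (c - 1)*(c^4 - 10*c^3 + 27*c^2 - 2*c - 40) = (c - 4)*(c - 1)*(c^3 - 6*c^2 + 3*c + 10) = (c - 4)*(c - 1)*(c + 1)*(c^2 - 7*c + 10) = (c - 5)*(c - 4)*(c - 1)*(c + 1)*(c - 2)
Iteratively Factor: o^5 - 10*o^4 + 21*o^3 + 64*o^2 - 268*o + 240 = (o - 4)*(o^4 - 6*o^3 - 3*o^2 + 52*o - 60) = (o - 4)*(o + 3)*(o^3 - 9*o^2 + 24*o - 20) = (o - 4)*(o - 2)*(o + 3)*(o^2 - 7*o + 10) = (o - 5)*(o - 4)*(o - 2)*(o + 3)*(o - 2)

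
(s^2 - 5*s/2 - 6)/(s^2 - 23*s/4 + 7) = 2*(2*s + 3)/(4*s - 7)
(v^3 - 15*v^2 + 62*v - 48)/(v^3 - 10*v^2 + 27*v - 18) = (v - 8)/(v - 3)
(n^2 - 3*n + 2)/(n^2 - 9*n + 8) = (n - 2)/(n - 8)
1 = 1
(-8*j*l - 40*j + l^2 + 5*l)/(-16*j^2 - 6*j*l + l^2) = (l + 5)/(2*j + l)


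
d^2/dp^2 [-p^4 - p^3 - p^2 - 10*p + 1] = -12*p^2 - 6*p - 2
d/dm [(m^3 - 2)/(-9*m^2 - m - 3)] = (-3*m^2*(9*m^2 + m + 3) + (18*m + 1)*(m^3 - 2))/(9*m^2 + m + 3)^2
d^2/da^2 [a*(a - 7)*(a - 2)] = 6*a - 18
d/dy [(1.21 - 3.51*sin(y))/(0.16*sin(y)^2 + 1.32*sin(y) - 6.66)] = (0.5616*sin(y)^2 - 0.3872*sin(y) + 21.7794)*cos(y)/(0.0256*sin(y)^4 + 0.4224*sin(y)^3 - 0.3888*sin(y)^2 - 17.5824*sin(y) + 44.3556)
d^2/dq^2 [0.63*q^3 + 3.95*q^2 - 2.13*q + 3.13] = 3.78*q + 7.9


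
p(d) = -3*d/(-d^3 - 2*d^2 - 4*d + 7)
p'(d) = -3*d*(3*d^2 + 4*d + 4)/(-d^3 - 2*d^2 - 4*d + 7)^2 - 3/(-d^3 - 2*d^2 - 4*d + 7)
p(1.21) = 1.43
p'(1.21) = -6.27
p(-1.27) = 0.35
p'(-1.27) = -0.15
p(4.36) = 0.10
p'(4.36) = -0.04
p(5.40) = 0.07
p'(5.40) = -0.02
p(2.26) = 0.28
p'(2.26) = -0.21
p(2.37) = 0.26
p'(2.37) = -0.18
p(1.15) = 1.95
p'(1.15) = -12.21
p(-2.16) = 0.40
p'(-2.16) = 0.04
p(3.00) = 0.18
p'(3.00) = -0.09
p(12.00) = 0.02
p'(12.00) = 0.00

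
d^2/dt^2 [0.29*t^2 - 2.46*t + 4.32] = 0.580000000000000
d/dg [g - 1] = 1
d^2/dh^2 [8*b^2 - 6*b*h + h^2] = 2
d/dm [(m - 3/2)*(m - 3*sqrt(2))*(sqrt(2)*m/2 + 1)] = 3*sqrt(2)*m^2/2 - 4*m - 3*sqrt(2)*m/2 - 3*sqrt(2) + 3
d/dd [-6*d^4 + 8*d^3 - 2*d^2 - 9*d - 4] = -24*d^3 + 24*d^2 - 4*d - 9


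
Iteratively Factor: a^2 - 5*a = (a - 5)*(a)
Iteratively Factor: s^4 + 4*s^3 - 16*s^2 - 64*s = (s - 4)*(s^3 + 8*s^2 + 16*s) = s*(s - 4)*(s^2 + 8*s + 16) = s*(s - 4)*(s + 4)*(s + 4)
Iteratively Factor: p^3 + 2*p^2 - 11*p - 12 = (p - 3)*(p^2 + 5*p + 4) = (p - 3)*(p + 1)*(p + 4)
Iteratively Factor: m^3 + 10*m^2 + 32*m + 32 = (m + 2)*(m^2 + 8*m + 16) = (m + 2)*(m + 4)*(m + 4)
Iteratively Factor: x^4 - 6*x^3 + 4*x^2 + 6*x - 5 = (x + 1)*(x^3 - 7*x^2 + 11*x - 5) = (x - 1)*(x + 1)*(x^2 - 6*x + 5) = (x - 1)^2*(x + 1)*(x - 5)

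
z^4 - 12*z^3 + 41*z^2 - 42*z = z*(z - 7)*(z - 3)*(z - 2)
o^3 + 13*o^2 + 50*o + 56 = (o + 2)*(o + 4)*(o + 7)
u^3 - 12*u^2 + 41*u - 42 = (u - 7)*(u - 3)*(u - 2)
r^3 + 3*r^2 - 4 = (r - 1)*(r + 2)^2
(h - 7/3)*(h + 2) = h^2 - h/3 - 14/3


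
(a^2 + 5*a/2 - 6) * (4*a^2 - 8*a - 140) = 4*a^4 + 2*a^3 - 184*a^2 - 302*a + 840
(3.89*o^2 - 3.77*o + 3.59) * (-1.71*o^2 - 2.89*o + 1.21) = -6.6519*o^4 - 4.7954*o^3 + 9.4633*o^2 - 14.9368*o + 4.3439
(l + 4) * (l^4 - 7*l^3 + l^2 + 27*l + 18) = l^5 - 3*l^4 - 27*l^3 + 31*l^2 + 126*l + 72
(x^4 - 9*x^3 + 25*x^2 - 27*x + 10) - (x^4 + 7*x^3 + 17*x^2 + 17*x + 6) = -16*x^3 + 8*x^2 - 44*x + 4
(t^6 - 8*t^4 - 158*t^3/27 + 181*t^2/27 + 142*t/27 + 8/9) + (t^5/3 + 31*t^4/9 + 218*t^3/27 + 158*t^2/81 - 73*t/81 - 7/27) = t^6 + t^5/3 - 41*t^4/9 + 20*t^3/9 + 701*t^2/81 + 353*t/81 + 17/27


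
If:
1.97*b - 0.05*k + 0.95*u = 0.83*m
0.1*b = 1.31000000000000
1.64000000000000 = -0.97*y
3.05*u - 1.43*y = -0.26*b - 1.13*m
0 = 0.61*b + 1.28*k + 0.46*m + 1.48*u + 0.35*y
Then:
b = 13.10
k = -2.17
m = 20.39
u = -9.46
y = -1.69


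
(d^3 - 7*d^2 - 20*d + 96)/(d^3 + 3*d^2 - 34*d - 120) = (d^2 - 11*d + 24)/(d^2 - d - 30)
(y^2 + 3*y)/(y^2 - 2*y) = (y + 3)/(y - 2)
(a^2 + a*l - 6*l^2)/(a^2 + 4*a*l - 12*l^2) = (a + 3*l)/(a + 6*l)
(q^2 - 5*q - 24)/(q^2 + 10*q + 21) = (q - 8)/(q + 7)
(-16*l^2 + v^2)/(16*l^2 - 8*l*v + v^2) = (4*l + v)/(-4*l + v)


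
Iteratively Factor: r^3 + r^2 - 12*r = (r + 4)*(r^2 - 3*r) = r*(r + 4)*(r - 3)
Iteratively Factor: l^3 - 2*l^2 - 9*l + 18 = (l + 3)*(l^2 - 5*l + 6) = (l - 2)*(l + 3)*(l - 3)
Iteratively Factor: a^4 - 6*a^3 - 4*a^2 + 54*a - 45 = (a - 1)*(a^3 - 5*a^2 - 9*a + 45) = (a - 3)*(a - 1)*(a^2 - 2*a - 15) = (a - 3)*(a - 1)*(a + 3)*(a - 5)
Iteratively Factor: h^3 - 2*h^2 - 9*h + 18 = (h + 3)*(h^2 - 5*h + 6) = (h - 3)*(h + 3)*(h - 2)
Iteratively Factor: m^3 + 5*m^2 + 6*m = (m)*(m^2 + 5*m + 6) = m*(m + 3)*(m + 2)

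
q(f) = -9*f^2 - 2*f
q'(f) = -18*f - 2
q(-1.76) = -24.36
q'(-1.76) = 29.68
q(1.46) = -22.10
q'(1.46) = -28.28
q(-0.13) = 0.11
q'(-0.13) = 0.34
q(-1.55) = -18.52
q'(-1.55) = 25.90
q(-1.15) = -9.60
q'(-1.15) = 18.70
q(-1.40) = -14.84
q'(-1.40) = 23.20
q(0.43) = -2.52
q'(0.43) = -9.74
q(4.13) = -161.77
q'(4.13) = -76.34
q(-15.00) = -1995.00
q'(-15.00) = 268.00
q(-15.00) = -1995.00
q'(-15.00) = 268.00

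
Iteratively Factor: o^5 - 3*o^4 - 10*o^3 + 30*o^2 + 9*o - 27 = (o + 3)*(o^4 - 6*o^3 + 8*o^2 + 6*o - 9) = (o - 1)*(o + 3)*(o^3 - 5*o^2 + 3*o + 9) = (o - 1)*(o + 1)*(o + 3)*(o^2 - 6*o + 9) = (o - 3)*(o - 1)*(o + 1)*(o + 3)*(o - 3)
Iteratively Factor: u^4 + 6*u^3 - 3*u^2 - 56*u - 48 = (u + 1)*(u^3 + 5*u^2 - 8*u - 48) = (u + 1)*(u + 4)*(u^2 + u - 12) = (u - 3)*(u + 1)*(u + 4)*(u + 4)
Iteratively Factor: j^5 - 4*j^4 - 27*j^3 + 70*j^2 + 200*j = (j + 2)*(j^4 - 6*j^3 - 15*j^2 + 100*j) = (j + 2)*(j + 4)*(j^3 - 10*j^2 + 25*j) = (j - 5)*(j + 2)*(j + 4)*(j^2 - 5*j) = (j - 5)^2*(j + 2)*(j + 4)*(j)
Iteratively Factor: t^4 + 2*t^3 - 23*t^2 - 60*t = (t)*(t^3 + 2*t^2 - 23*t - 60) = t*(t + 3)*(t^2 - t - 20) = t*(t + 3)*(t + 4)*(t - 5)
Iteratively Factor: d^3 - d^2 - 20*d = (d)*(d^2 - d - 20) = d*(d - 5)*(d + 4)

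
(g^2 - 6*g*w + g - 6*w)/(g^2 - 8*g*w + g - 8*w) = (-g + 6*w)/(-g + 8*w)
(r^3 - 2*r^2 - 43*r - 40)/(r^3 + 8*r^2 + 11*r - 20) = (r^2 - 7*r - 8)/(r^2 + 3*r - 4)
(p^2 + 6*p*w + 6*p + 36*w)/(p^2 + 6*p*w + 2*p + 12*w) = (p + 6)/(p + 2)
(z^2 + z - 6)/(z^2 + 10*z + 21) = (z - 2)/(z + 7)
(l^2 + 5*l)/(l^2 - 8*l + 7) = l*(l + 5)/(l^2 - 8*l + 7)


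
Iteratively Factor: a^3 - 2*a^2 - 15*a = (a + 3)*(a^2 - 5*a) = (a - 5)*(a + 3)*(a)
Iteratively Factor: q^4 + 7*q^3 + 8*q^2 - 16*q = (q + 4)*(q^3 + 3*q^2 - 4*q) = q*(q + 4)*(q^2 + 3*q - 4) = q*(q + 4)^2*(q - 1)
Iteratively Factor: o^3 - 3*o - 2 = (o - 2)*(o^2 + 2*o + 1) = (o - 2)*(o + 1)*(o + 1)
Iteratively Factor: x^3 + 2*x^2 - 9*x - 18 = (x - 3)*(x^2 + 5*x + 6) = (x - 3)*(x + 3)*(x + 2)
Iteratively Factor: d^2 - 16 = (d + 4)*(d - 4)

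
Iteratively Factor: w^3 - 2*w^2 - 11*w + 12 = (w - 4)*(w^2 + 2*w - 3) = (w - 4)*(w + 3)*(w - 1)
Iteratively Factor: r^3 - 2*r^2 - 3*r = (r + 1)*(r^2 - 3*r) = (r - 3)*(r + 1)*(r)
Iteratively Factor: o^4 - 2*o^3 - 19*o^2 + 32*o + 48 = (o - 3)*(o^3 + o^2 - 16*o - 16) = (o - 4)*(o - 3)*(o^2 + 5*o + 4) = (o - 4)*(o - 3)*(o + 4)*(o + 1)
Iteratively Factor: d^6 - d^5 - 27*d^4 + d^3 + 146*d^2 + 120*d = (d + 1)*(d^5 - 2*d^4 - 25*d^3 + 26*d^2 + 120*d) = (d + 1)*(d + 4)*(d^4 - 6*d^3 - d^2 + 30*d) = (d - 5)*(d + 1)*(d + 4)*(d^3 - d^2 - 6*d) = (d - 5)*(d + 1)*(d + 2)*(d + 4)*(d^2 - 3*d) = d*(d - 5)*(d + 1)*(d + 2)*(d + 4)*(d - 3)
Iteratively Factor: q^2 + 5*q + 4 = (q + 4)*(q + 1)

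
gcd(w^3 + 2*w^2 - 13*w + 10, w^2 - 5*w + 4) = w - 1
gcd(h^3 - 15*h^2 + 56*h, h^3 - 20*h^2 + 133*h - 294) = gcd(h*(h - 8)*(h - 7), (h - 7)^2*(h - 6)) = h - 7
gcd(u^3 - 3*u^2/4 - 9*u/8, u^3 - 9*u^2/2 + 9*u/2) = u^2 - 3*u/2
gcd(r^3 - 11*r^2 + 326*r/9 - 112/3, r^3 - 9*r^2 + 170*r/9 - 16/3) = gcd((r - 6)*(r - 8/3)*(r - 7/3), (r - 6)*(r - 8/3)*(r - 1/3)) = r^2 - 26*r/3 + 16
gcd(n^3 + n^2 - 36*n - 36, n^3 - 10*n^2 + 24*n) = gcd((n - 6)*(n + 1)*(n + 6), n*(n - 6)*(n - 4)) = n - 6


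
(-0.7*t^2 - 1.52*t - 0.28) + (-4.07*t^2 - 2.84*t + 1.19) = -4.77*t^2 - 4.36*t + 0.91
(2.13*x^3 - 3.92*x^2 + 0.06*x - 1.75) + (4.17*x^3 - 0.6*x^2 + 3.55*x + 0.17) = 6.3*x^3 - 4.52*x^2 + 3.61*x - 1.58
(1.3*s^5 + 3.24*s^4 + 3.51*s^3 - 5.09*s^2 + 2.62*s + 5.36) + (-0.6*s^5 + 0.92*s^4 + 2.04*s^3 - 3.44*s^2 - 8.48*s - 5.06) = 0.7*s^5 + 4.16*s^4 + 5.55*s^3 - 8.53*s^2 - 5.86*s + 0.300000000000001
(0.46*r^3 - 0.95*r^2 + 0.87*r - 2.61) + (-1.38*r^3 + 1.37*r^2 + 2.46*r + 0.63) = -0.92*r^3 + 0.42*r^2 + 3.33*r - 1.98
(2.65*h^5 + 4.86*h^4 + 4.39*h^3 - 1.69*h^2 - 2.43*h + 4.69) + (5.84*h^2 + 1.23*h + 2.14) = 2.65*h^5 + 4.86*h^4 + 4.39*h^3 + 4.15*h^2 - 1.2*h + 6.83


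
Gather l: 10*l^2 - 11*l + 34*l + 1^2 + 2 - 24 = 10*l^2 + 23*l - 21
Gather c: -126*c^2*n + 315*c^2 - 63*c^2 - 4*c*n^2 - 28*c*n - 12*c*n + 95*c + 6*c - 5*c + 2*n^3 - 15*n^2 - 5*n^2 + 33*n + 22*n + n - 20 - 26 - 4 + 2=c^2*(252 - 126*n) + c*(-4*n^2 - 40*n + 96) + 2*n^3 - 20*n^2 + 56*n - 48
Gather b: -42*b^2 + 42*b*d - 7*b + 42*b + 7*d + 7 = -42*b^2 + b*(42*d + 35) + 7*d + 7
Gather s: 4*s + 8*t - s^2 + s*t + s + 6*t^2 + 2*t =-s^2 + s*(t + 5) + 6*t^2 + 10*t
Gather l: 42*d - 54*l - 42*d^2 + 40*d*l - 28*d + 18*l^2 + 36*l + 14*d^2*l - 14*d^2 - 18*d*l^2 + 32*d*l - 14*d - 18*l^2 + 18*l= -56*d^2 - 18*d*l^2 + l*(14*d^2 + 72*d)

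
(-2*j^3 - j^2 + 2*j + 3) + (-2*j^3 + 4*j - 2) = -4*j^3 - j^2 + 6*j + 1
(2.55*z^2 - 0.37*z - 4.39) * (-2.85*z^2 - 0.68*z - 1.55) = -7.2675*z^4 - 0.6795*z^3 + 8.8106*z^2 + 3.5587*z + 6.8045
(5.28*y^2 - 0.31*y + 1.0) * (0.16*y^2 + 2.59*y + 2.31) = 0.8448*y^4 + 13.6256*y^3 + 11.5539*y^2 + 1.8739*y + 2.31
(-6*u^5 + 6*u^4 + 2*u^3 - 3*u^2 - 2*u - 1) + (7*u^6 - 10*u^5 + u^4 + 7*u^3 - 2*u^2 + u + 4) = 7*u^6 - 16*u^5 + 7*u^4 + 9*u^3 - 5*u^2 - u + 3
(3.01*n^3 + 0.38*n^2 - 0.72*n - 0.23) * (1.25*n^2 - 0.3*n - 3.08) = 3.7625*n^5 - 0.428*n^4 - 10.2848*n^3 - 1.2419*n^2 + 2.2866*n + 0.7084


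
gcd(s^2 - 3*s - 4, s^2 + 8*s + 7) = s + 1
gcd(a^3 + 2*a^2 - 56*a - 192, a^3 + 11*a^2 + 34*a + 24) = a^2 + 10*a + 24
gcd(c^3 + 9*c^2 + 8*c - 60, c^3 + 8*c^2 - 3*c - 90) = c^2 + 11*c + 30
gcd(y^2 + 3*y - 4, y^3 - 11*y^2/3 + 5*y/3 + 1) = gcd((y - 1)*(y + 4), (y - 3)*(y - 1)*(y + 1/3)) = y - 1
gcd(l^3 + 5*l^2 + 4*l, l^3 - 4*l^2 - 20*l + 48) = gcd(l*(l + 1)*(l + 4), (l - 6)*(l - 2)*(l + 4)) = l + 4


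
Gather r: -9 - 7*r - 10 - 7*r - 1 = -14*r - 20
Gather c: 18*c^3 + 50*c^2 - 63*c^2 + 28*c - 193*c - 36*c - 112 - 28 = 18*c^3 - 13*c^2 - 201*c - 140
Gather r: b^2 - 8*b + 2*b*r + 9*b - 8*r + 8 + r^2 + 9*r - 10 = b^2 + b + r^2 + r*(2*b + 1) - 2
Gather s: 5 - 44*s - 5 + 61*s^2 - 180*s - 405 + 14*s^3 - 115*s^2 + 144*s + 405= 14*s^3 - 54*s^2 - 80*s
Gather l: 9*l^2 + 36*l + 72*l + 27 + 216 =9*l^2 + 108*l + 243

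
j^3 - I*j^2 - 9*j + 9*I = (j - 3)*(j + 3)*(j - I)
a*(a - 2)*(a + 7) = a^3 + 5*a^2 - 14*a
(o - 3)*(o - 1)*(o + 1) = o^3 - 3*o^2 - o + 3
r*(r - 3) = r^2 - 3*r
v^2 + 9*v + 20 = (v + 4)*(v + 5)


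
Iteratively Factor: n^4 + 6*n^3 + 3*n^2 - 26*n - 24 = (n + 1)*(n^3 + 5*n^2 - 2*n - 24) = (n + 1)*(n + 4)*(n^2 + n - 6) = (n + 1)*(n + 3)*(n + 4)*(n - 2)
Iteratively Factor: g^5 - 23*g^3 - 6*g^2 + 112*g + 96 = (g - 3)*(g^4 + 3*g^3 - 14*g^2 - 48*g - 32) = (g - 3)*(g + 4)*(g^3 - g^2 - 10*g - 8) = (g - 3)*(g + 1)*(g + 4)*(g^2 - 2*g - 8) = (g - 4)*(g - 3)*(g + 1)*(g + 4)*(g + 2)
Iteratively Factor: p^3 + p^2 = (p + 1)*(p^2) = p*(p + 1)*(p)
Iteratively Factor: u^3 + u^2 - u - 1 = (u + 1)*(u^2 - 1) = (u - 1)*(u + 1)*(u + 1)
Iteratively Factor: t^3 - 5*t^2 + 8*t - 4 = (t - 2)*(t^2 - 3*t + 2) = (t - 2)^2*(t - 1)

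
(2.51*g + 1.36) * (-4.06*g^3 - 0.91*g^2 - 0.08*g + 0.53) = -10.1906*g^4 - 7.8057*g^3 - 1.4384*g^2 + 1.2215*g + 0.7208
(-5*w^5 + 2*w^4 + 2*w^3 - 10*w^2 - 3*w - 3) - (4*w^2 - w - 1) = -5*w^5 + 2*w^4 + 2*w^3 - 14*w^2 - 2*w - 2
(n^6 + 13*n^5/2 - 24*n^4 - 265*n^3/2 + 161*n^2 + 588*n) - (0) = n^6 + 13*n^5/2 - 24*n^4 - 265*n^3/2 + 161*n^2 + 588*n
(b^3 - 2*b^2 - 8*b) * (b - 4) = b^4 - 6*b^3 + 32*b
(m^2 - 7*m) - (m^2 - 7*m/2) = -7*m/2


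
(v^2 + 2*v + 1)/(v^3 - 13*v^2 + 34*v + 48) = (v + 1)/(v^2 - 14*v + 48)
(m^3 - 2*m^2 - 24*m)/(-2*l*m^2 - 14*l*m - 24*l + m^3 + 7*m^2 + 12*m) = m*(6 - m)/(2*l*m + 6*l - m^2 - 3*m)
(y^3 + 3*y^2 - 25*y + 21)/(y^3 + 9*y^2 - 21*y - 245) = (y^2 - 4*y + 3)/(y^2 + 2*y - 35)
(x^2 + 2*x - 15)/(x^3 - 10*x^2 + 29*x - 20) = (x^2 + 2*x - 15)/(x^3 - 10*x^2 + 29*x - 20)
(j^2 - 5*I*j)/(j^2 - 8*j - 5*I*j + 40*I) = j/(j - 8)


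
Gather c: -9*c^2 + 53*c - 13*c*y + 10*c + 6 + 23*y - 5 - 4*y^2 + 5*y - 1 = -9*c^2 + c*(63 - 13*y) - 4*y^2 + 28*y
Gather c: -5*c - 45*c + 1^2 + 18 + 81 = 100 - 50*c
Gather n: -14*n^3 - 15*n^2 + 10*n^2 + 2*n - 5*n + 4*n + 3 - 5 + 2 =-14*n^3 - 5*n^2 + n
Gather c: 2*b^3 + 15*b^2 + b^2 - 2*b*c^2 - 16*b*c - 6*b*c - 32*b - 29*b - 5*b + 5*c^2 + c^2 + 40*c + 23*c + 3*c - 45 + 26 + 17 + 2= 2*b^3 + 16*b^2 - 66*b + c^2*(6 - 2*b) + c*(66 - 22*b)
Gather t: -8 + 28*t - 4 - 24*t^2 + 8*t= -24*t^2 + 36*t - 12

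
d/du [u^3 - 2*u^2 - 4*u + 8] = 3*u^2 - 4*u - 4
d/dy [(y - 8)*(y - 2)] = 2*y - 10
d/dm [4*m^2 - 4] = 8*m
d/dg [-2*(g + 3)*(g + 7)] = -4*g - 20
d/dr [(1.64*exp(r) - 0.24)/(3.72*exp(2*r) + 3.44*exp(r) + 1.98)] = (-6.1008*exp(2*r) + 1.7856*exp(r) + 4.0728)*exp(r)/(13.8384*exp(4*r) + 25.5936*exp(3*r) + 26.5648*exp(2*r) + 13.6224*exp(r) + 3.9204)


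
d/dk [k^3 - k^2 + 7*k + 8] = 3*k^2 - 2*k + 7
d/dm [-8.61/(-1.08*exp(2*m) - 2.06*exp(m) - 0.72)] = (-18.5976*exp(m) - 17.7366)*exp(m)/(1.08*exp(2*m) + 2.06*exp(m) + 0.72)^2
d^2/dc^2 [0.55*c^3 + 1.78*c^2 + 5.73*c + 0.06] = 3.3*c + 3.56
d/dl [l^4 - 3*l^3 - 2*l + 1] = 4*l^3 - 9*l^2 - 2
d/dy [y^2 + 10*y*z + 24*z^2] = 2*y + 10*z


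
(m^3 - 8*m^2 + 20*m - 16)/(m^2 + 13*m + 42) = (m^3 - 8*m^2 + 20*m - 16)/(m^2 + 13*m + 42)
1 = 1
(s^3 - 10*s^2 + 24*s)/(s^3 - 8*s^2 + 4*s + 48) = s/(s + 2)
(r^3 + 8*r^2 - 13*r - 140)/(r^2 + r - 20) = r + 7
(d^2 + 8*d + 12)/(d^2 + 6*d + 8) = (d + 6)/(d + 4)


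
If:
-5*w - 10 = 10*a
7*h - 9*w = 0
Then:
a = -w/2 - 1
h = 9*w/7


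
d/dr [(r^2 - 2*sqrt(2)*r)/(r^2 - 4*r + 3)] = 2*(-r*(r - 2)*(r - 2*sqrt(2)) + (r - sqrt(2))*(r^2 - 4*r + 3))/(r^2 - 4*r + 3)^2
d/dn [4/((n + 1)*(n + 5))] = 8*(-n - 3)/(n^4 + 12*n^3 + 46*n^2 + 60*n + 25)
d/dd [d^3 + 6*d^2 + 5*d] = 3*d^2 + 12*d + 5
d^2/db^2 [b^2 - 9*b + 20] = 2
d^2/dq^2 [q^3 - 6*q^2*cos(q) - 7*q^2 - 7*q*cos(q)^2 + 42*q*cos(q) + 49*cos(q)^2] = 6*q^2*cos(q) + 24*q*sin(q) - 42*q*cos(q) + 14*q*cos(2*q) + 6*q - 84*sin(q) + 14*sin(2*q) - 12*cos(q) - 98*cos(2*q) - 14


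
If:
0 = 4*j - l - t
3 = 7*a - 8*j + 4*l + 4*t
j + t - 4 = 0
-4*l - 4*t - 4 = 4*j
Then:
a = 23/35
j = -1/5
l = -5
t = 21/5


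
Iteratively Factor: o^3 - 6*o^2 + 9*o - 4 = (o - 1)*(o^2 - 5*o + 4) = (o - 4)*(o - 1)*(o - 1)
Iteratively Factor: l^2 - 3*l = (l)*(l - 3)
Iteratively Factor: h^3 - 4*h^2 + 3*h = (h - 3)*(h^2 - h) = (h - 3)*(h - 1)*(h)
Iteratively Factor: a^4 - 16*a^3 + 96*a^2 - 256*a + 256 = (a - 4)*(a^3 - 12*a^2 + 48*a - 64) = (a - 4)^2*(a^2 - 8*a + 16) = (a - 4)^3*(a - 4)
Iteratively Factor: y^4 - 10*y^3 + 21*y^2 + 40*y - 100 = (y + 2)*(y^3 - 12*y^2 + 45*y - 50) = (y - 5)*(y + 2)*(y^2 - 7*y + 10) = (y - 5)^2*(y + 2)*(y - 2)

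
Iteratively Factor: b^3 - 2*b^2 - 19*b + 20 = (b - 1)*(b^2 - b - 20) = (b - 1)*(b + 4)*(b - 5)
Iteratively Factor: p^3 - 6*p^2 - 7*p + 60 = (p + 3)*(p^2 - 9*p + 20) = (p - 4)*(p + 3)*(p - 5)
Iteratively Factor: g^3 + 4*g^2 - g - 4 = (g - 1)*(g^2 + 5*g + 4) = (g - 1)*(g + 4)*(g + 1)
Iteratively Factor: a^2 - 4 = (a + 2)*(a - 2)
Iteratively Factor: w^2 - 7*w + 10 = (w - 5)*(w - 2)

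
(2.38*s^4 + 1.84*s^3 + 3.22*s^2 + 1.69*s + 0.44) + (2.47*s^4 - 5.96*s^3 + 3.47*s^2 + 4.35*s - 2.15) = 4.85*s^4 - 4.12*s^3 + 6.69*s^2 + 6.04*s - 1.71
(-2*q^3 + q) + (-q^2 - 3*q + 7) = -2*q^3 - q^2 - 2*q + 7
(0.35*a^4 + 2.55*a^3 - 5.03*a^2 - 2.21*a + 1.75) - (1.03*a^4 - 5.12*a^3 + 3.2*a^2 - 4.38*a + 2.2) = -0.68*a^4 + 7.67*a^3 - 8.23*a^2 + 2.17*a - 0.45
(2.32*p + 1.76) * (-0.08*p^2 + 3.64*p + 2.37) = -0.1856*p^3 + 8.304*p^2 + 11.9048*p + 4.1712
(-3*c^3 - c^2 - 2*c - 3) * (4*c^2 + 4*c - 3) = -12*c^5 - 16*c^4 - 3*c^3 - 17*c^2 - 6*c + 9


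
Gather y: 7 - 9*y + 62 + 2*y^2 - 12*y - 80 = 2*y^2 - 21*y - 11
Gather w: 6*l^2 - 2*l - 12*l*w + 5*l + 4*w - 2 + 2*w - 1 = 6*l^2 + 3*l + w*(6 - 12*l) - 3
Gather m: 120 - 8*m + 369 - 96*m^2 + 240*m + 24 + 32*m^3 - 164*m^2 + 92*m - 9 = 32*m^3 - 260*m^2 + 324*m + 504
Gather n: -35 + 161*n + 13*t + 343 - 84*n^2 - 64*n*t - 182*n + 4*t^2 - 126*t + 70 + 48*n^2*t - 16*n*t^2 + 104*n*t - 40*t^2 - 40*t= n^2*(48*t - 84) + n*(-16*t^2 + 40*t - 21) - 36*t^2 - 153*t + 378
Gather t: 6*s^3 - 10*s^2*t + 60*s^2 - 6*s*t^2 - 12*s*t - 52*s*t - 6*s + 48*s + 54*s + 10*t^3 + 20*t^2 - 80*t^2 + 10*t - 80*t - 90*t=6*s^3 + 60*s^2 + 96*s + 10*t^3 + t^2*(-6*s - 60) + t*(-10*s^2 - 64*s - 160)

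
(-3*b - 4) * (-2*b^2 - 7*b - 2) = 6*b^3 + 29*b^2 + 34*b + 8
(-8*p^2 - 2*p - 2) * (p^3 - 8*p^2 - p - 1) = -8*p^5 + 62*p^4 + 22*p^3 + 26*p^2 + 4*p + 2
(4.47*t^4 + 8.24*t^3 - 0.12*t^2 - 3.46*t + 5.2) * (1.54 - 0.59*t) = -2.6373*t^5 + 2.0222*t^4 + 12.7604*t^3 + 1.8566*t^2 - 8.3964*t + 8.008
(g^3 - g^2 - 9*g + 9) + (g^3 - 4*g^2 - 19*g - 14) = 2*g^3 - 5*g^2 - 28*g - 5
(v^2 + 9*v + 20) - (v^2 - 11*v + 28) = 20*v - 8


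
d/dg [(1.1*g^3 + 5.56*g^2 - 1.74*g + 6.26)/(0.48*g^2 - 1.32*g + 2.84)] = (0.528*g^4 - 2.904*g^3 + 2.868*g^2 + 25.5712*g + 3.3216)/(0.2304*g^4 - 1.2672*g^3 + 4.4688*g^2 - 7.4976*g + 8.0656)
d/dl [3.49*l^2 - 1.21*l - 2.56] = 6.98*l - 1.21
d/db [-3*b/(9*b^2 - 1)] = 3*(9*b^2 + 1)/(9*b^2 - 1)^2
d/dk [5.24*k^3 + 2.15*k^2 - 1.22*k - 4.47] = 15.72*k^2 + 4.3*k - 1.22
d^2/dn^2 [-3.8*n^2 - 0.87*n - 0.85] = -7.60000000000000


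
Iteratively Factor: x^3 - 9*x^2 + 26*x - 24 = (x - 2)*(x^2 - 7*x + 12) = (x - 3)*(x - 2)*(x - 4)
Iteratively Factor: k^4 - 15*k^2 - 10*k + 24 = (k + 3)*(k^3 - 3*k^2 - 6*k + 8) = (k - 4)*(k + 3)*(k^2 + k - 2) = (k - 4)*(k + 2)*(k + 3)*(k - 1)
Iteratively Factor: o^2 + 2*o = (o)*(o + 2)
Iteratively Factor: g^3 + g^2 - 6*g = (g + 3)*(g^2 - 2*g) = g*(g + 3)*(g - 2)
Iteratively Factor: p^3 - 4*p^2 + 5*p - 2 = (p - 2)*(p^2 - 2*p + 1) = (p - 2)*(p - 1)*(p - 1)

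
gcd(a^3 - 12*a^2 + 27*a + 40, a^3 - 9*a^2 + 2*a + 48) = a - 8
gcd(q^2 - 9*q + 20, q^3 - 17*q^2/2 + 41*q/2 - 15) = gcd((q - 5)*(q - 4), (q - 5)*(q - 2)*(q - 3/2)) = q - 5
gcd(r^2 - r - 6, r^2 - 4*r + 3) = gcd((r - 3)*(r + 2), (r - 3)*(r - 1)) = r - 3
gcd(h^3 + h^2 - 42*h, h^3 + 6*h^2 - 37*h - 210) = h^2 + h - 42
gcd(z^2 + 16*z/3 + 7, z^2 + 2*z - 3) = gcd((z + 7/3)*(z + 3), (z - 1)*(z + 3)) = z + 3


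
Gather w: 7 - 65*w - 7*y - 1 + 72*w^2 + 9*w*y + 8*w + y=72*w^2 + w*(9*y - 57) - 6*y + 6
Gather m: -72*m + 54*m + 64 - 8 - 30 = 26 - 18*m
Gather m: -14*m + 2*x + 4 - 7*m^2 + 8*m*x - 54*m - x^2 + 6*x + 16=-7*m^2 + m*(8*x - 68) - x^2 + 8*x + 20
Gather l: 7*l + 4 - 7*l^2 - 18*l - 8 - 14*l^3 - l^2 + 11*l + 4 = -14*l^3 - 8*l^2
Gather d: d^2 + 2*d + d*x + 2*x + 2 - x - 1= d^2 + d*(x + 2) + x + 1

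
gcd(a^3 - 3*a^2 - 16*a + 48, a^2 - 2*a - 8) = a - 4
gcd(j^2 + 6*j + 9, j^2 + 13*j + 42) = 1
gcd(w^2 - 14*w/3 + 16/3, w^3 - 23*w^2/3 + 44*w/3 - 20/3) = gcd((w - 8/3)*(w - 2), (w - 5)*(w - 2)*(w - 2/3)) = w - 2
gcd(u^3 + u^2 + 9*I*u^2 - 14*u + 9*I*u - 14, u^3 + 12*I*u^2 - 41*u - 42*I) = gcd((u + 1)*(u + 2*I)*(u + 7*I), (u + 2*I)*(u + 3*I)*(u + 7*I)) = u^2 + 9*I*u - 14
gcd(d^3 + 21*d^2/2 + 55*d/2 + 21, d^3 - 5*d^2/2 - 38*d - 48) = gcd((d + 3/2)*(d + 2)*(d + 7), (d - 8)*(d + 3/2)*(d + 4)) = d + 3/2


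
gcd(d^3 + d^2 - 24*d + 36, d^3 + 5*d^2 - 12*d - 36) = d^2 + 3*d - 18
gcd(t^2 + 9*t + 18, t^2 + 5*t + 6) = t + 3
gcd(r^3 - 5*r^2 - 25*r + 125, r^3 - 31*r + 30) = r - 5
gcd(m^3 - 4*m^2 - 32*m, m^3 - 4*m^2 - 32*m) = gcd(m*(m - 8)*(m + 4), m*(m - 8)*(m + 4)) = m^3 - 4*m^2 - 32*m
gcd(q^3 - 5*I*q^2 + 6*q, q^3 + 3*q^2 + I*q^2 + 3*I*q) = q^2 + I*q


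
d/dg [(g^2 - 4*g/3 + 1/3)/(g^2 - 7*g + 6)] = -17/(3*g^2 - 36*g + 108)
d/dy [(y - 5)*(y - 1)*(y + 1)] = 3*y^2 - 10*y - 1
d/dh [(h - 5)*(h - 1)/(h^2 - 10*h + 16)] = 2*(-2*h^2 + 11*h - 23)/(h^4 - 20*h^3 + 132*h^2 - 320*h + 256)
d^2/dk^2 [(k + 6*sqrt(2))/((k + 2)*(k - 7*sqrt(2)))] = 2*(-(k + 2)^2*(k - 7*sqrt(2)) + (k + 2)^2*(k + 6*sqrt(2)) - (k + 2)*(k - 7*sqrt(2))^2 + (k + 2)*(k - 7*sqrt(2))*(k + 6*sqrt(2)) + (k - 7*sqrt(2))^2*(k + 6*sqrt(2)))/((k + 2)^3*(k - 7*sqrt(2))^3)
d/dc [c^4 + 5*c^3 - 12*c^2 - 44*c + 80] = 4*c^3 + 15*c^2 - 24*c - 44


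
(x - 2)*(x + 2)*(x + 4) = x^3 + 4*x^2 - 4*x - 16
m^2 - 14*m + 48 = (m - 8)*(m - 6)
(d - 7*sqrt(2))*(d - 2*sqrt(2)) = d^2 - 9*sqrt(2)*d + 28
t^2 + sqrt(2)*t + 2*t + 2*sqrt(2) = (t + 2)*(t + sqrt(2))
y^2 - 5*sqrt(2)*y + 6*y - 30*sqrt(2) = (y + 6)*(y - 5*sqrt(2))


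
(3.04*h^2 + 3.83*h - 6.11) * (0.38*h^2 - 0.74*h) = 1.1552*h^4 - 0.7942*h^3 - 5.156*h^2 + 4.5214*h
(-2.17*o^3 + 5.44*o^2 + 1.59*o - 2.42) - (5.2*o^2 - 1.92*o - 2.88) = -2.17*o^3 + 0.24*o^2 + 3.51*o + 0.46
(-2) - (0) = -2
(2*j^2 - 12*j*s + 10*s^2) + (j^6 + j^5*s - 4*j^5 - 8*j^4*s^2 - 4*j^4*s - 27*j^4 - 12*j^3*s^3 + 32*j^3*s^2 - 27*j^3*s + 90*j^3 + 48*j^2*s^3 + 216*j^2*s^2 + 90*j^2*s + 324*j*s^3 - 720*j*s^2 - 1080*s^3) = j^6 + j^5*s - 4*j^5 - 8*j^4*s^2 - 4*j^4*s - 27*j^4 - 12*j^3*s^3 + 32*j^3*s^2 - 27*j^3*s + 90*j^3 + 48*j^2*s^3 + 216*j^2*s^2 + 90*j^2*s + 2*j^2 + 324*j*s^3 - 720*j*s^2 - 12*j*s - 1080*s^3 + 10*s^2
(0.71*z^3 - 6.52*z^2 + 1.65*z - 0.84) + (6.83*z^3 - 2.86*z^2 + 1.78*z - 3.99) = 7.54*z^3 - 9.38*z^2 + 3.43*z - 4.83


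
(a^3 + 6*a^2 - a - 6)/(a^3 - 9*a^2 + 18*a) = (a^3 + 6*a^2 - a - 6)/(a*(a^2 - 9*a + 18))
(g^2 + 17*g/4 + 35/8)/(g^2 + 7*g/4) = (g + 5/2)/g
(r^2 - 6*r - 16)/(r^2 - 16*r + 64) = (r + 2)/(r - 8)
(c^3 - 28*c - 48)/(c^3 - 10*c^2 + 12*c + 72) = (c + 4)/(c - 6)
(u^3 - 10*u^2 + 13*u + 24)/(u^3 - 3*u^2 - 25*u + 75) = (u^2 - 7*u - 8)/(u^2 - 25)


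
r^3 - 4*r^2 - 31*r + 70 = (r - 7)*(r - 2)*(r + 5)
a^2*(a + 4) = a^3 + 4*a^2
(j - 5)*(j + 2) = j^2 - 3*j - 10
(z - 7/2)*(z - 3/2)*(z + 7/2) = z^3 - 3*z^2/2 - 49*z/4 + 147/8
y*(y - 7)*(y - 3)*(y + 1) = y^4 - 9*y^3 + 11*y^2 + 21*y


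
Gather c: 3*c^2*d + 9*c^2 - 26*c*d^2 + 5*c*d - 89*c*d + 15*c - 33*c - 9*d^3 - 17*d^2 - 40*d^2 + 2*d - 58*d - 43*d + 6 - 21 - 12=c^2*(3*d + 9) + c*(-26*d^2 - 84*d - 18) - 9*d^3 - 57*d^2 - 99*d - 27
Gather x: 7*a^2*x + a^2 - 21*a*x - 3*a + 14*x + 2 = a^2 - 3*a + x*(7*a^2 - 21*a + 14) + 2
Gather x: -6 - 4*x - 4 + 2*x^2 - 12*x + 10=2*x^2 - 16*x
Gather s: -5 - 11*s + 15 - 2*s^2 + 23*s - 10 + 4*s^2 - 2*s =2*s^2 + 10*s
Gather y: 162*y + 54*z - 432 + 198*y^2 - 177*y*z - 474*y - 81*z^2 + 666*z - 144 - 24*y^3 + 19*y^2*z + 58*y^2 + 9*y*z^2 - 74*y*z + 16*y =-24*y^3 + y^2*(19*z + 256) + y*(9*z^2 - 251*z - 296) - 81*z^2 + 720*z - 576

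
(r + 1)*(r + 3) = r^2 + 4*r + 3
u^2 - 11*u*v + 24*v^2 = (u - 8*v)*(u - 3*v)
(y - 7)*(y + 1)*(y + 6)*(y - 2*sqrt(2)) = y^4 - 2*sqrt(2)*y^3 - 43*y^2 - 42*y + 86*sqrt(2)*y + 84*sqrt(2)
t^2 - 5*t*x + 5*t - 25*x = (t + 5)*(t - 5*x)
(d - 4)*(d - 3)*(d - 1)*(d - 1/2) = d^4 - 17*d^3/2 + 23*d^2 - 43*d/2 + 6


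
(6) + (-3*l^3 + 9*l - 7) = -3*l^3 + 9*l - 1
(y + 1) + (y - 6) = 2*y - 5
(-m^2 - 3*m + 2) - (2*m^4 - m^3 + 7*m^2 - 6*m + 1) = -2*m^4 + m^3 - 8*m^2 + 3*m + 1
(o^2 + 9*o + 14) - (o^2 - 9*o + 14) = 18*o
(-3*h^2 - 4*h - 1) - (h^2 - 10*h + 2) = -4*h^2 + 6*h - 3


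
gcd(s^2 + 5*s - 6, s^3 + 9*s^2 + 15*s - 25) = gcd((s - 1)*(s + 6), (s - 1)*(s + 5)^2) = s - 1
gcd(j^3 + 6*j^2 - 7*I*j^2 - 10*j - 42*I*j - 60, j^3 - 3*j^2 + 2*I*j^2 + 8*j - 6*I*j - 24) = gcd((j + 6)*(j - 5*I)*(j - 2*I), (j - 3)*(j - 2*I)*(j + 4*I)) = j - 2*I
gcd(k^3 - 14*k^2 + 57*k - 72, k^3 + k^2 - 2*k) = 1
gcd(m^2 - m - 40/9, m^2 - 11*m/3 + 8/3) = m - 8/3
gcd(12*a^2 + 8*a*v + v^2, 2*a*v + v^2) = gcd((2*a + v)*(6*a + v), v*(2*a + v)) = 2*a + v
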